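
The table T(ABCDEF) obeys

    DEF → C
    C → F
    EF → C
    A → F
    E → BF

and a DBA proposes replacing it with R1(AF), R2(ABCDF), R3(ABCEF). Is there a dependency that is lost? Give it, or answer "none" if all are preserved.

DEF → C: restricted closure across fragments reaches C.
C → F lies within R2.
EF → C lies within R3.
A → F lies within R1.
E → BF lies within R3.
Every dependency is enforceable on the fragments, so the decomposition is dependency-preserving.

none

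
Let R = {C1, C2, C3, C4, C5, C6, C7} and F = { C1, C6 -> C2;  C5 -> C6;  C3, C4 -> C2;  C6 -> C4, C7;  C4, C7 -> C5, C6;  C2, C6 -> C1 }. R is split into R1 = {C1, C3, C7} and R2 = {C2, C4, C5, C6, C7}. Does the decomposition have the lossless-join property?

No

Common attributes: R1 ∩ R2 = {C7}.
No dependency enlarges {C7}, so (C7)⁺ = {C7}.
The closure contains neither all of R1 = {C1, C3, C7} nor all of R2 = {C2, C4, C5, C6, C7}, so the common attributes are not a superkey of either fragment. The join is lossy.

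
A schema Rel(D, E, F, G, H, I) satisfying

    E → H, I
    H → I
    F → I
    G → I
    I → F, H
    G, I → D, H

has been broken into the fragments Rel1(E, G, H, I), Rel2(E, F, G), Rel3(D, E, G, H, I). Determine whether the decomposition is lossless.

Yes

Chase test. Columns are D, E, F, G, H, I; row i has aⱼ where attribute j ∈ Reli, else bᵢⱼ.
Initial tableau (one row per fragment):
  row 1: b11 a2 b13 a4 a5 a6
  row 2: b21 a2 a3 a4 b25 b26
  row 3: a1 a2 b33 a4 a5 a6
Rows 1 and 2 agree on E; apply E→H, I and equate their H, I entries.
Rows 1 and 2 agree on I; apply I→F, H and equate their F, H entries.
Rows 1 and 3 agree on I; apply I→F, H and equate their F, H entries.
Rows 1 and 2 agree on G, I; apply G, I→D, H and equate their D, H entries.
Rows 1 and 3 agree on G, I; apply G, I→D, H and equate their D, H entries.
Row 1 is now all distinguished symbols — the join is lossless.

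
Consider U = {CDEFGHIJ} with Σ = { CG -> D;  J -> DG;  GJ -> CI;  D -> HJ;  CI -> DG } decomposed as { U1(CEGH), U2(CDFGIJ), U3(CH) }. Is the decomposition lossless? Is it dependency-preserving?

Lossless test (chase): Rows 1 and 2 agree on CG; apply CG→D and equate their D entries. Rows 1 and 2 agree on D; apply D→HJ and equate their HJ entries. Rows 1 and 2 agree on GJ; apply GJ→CI and equate their CI entries. No row becomes fully distinguished — the join is lossy.
Dependency preservation: D → HJ is not contained in any single fragment, but the restricted closure of its left-hand side across the fragments still reaches the right-hand side; the remaining FDs each lie inside some fragment. All dependencies are preserved.

lossy but dependency-preserving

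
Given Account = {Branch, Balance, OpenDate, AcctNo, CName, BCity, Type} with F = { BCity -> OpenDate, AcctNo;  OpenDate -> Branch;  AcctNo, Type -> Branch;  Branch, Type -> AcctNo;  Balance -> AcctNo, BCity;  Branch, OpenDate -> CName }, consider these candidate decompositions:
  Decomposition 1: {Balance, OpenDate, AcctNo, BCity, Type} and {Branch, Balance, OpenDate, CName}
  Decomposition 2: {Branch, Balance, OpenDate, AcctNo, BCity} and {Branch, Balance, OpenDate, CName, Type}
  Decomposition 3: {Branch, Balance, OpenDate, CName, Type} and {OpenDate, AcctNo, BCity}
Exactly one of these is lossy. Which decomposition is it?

Decomposition 1: common = {Balance, OpenDate}, closure = {Branch, Balance, OpenDate, AcctNo, CName, BCity} → lossless.
Decomposition 2: common = {Branch, Balance, OpenDate}, closure = {Branch, Balance, OpenDate, AcctNo, CName, BCity} → lossless.
Decomposition 3: common = {OpenDate}, closure = {Branch, OpenDate, CName} → lossy.

Decomposition 3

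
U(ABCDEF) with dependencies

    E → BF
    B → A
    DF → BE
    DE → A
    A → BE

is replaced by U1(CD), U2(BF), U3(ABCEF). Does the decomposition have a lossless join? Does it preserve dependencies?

lossy and not dependency-preserving

Lossless test (chase): Rows 2 and 3 agree on B; apply B→A and equate their A entries. Rows 2 and 3 agree on A; apply A→BE and equate their BE entries. No row becomes fully distinguished — the join is lossy.
Dependency preservation: the restricted closure of {DF} across the fragments never reaches {BE}, so DF → BE cannot be enforced without a join — not preserved.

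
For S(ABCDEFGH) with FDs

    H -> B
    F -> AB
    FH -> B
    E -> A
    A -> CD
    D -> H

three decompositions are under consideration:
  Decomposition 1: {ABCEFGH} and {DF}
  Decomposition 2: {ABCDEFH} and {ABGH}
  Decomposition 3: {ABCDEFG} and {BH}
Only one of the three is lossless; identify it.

Decomposition 1

Decomposition 1: common = {F}, closure = {ABCDFH} → lossless.
Decomposition 2: common = {ABH}, closure = {ABCDH} → lossy.
Decomposition 3: common = {B}, closure = {B} → lossy.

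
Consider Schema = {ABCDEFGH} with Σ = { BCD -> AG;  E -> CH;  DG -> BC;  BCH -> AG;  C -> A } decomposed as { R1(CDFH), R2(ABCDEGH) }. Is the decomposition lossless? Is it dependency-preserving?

lossy but dependency-preserving

Lossless test: (CDH)⁺ = {ACDH}, which is a superkey of neither fragment — lossy.
Dependency preservation: every FD's attributes lie within a single fragment, so each can be enforced locally — preserved.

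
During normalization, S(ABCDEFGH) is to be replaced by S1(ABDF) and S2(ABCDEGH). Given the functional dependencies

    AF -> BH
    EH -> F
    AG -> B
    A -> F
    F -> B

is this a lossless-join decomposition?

Common attributes: S1 ∩ S2 = {ABD}.
Closure of {ABD}: A → F applies, adding F; AF → BH applies, adding H. So (ABD)⁺ = {ABDFH}.
This closure contains every attribute of S1, so S1 ∩ S2 → S1. The join is lossless.

Yes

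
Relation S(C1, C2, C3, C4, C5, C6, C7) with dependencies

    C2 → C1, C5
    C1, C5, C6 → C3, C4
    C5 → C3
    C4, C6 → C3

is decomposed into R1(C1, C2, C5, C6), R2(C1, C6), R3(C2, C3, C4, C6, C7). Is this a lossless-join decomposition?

Chase test. Columns are C1, C2, C3, C4, C5, C6, C7; row i has aⱼ where attribute j ∈ Ri, else bᵢⱼ.
Initial tableau (one row per fragment):
  row 1: a1 a2 b13 b14 a5 a6 b17
  row 2: a1 b22 b23 b24 b25 a6 b27
  row 3: b31 a2 a3 a4 b35 a6 a7
Rows 1 and 3 agree on C2; apply C2→C1, C5 and equate their C1, C5 entries.
Rows 1 and 3 agree on C1, C5, C6; apply C1, C5, C6→C3, C4 and equate their C3, C4 entries.
Row 3 is now all distinguished symbols — the join is lossless.

Yes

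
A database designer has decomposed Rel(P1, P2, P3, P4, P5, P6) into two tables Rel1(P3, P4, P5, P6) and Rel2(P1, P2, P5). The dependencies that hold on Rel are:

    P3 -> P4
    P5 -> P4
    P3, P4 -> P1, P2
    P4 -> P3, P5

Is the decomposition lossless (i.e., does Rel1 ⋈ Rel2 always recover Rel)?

Common attributes: Rel1 ∩ Rel2 = {P5}.
Closure of {P5}: P5 → P4 applies, adding P4; P4 → P3, P5 applies, adding P3; P3, P4 → P1, P2 applies, adding P1, P2. So (P5)⁺ = {P1, P2, P3, P4, P5}.
This closure contains every attribute of Rel2, so Rel1 ∩ Rel2 → Rel2. The join is lossless.

Yes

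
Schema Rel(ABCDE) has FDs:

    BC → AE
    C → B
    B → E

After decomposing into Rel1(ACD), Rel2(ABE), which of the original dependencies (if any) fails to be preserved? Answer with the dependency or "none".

Check C → B: no single fragment contains all of {BC}, and the restricted closure of {C} across the fragments never reaches {B}.
BC → AE is preserved.
B → E is preserved.

C → B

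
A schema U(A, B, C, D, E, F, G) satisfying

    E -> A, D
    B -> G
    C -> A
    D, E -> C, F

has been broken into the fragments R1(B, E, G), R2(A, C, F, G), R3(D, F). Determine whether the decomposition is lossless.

Chase test. Columns are A, B, C, D, E, F, G; row i has aⱼ where attribute j ∈ Ri, else bᵢⱼ.
Initial tableau (one row per fragment):
  row 1: b11 a2 b13 b14 a5 b16 a7
  row 2: a1 b22 a3 b24 b25 a6 a7
  row 3: b31 b32 b33 a4 b35 a6 b37
No row becomes fully distinguished — the join is lossy.

No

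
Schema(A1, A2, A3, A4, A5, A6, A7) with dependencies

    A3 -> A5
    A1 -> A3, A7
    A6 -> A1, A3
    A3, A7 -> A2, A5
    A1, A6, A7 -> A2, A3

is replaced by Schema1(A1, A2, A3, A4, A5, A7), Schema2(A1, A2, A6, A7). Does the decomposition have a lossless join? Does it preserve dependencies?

lossy but dependency-preserving

Lossless test: (A1, A2, A7)⁺ = {A1, A2, A3, A5, A7}, which is a superkey of neither fragment — lossy.
Dependency preservation: A6 → A1, A3; A1, A6, A7 → A2, A3 are not contained in any single fragment, but the restricted closure of each left-hand side across the fragments still reaches the right-hand side; the remaining FDs each lie inside some fragment. All dependencies are preserved.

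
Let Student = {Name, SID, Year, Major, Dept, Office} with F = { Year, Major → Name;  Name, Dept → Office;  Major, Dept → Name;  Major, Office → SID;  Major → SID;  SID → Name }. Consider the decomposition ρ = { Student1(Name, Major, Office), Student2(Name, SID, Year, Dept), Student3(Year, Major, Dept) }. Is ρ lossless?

Chase test. Columns are Name, SID, Year, Major, Dept, Office; row i has aⱼ where attribute j ∈ Studenti, else bᵢⱼ.
Initial tableau (one row per fragment):
  row 1: a1 b12 b13 a4 b15 a6
  row 2: a1 a2 a3 b24 a5 b26
  row 3: b31 b32 a3 a4 a5 b36
Rows 1 and 3 agree on Major; apply Major→SID and equate their SID entries.
Rows 1 and 3 agree on SID; apply SID→Name and equate their Name entries.
Rows 2 and 3 agree on Name, Dept; apply Name, Dept→Office and equate their Office entries.
No row becomes fully distinguished — the join is lossy.

No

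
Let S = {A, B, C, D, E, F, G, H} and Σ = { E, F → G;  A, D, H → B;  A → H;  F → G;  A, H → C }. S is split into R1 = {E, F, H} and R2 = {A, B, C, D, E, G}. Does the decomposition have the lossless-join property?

No

Common attributes: R1 ∩ R2 = {E}.
No dependency enlarges {E}, so (E)⁺ = {E}.
The closure contains neither all of R1 = {E, F, H} nor all of R2 = {A, B, C, D, E, G}, so the common attributes are not a superkey of either fragment. The join is lossy.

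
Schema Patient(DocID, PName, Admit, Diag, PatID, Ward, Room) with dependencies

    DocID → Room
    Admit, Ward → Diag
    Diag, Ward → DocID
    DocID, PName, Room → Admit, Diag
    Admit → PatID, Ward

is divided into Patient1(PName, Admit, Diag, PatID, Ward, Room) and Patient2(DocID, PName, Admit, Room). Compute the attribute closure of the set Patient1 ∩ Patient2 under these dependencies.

Patient1 ∩ Patient2 = {PName, Admit, Room}.
Admit → PatID, Ward applies, adding PatID, Ward
Admit, Ward → Diag applies, adding Diag
Diag, Ward → DocID applies, adding DocID
Closure: {DocID, PName, Admit, Diag, PatID, Ward, Room}.

DocID, PName, Admit, Diag, PatID, Ward, Room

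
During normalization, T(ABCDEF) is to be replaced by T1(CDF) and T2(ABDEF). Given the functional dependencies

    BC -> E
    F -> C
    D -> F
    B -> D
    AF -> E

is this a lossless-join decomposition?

Common attributes: T1 ∩ T2 = {DF}.
Closure of {DF}: F → C applies, adding C. So (DF)⁺ = {CDF}.
This closure contains every attribute of T1, so T1 ∩ T2 → T1. The join is lossless.

Yes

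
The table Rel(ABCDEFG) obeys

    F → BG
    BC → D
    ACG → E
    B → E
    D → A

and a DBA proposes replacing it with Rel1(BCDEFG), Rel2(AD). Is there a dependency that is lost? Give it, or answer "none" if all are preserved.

Check ACG → E: no single fragment contains all of {ACEG}, and the restricted closure of {ACG} across the fragments never reaches {E}.
F → BG is preserved.
BC → D is preserved.
B → E is preserved.
D → A is preserved.

ACG → E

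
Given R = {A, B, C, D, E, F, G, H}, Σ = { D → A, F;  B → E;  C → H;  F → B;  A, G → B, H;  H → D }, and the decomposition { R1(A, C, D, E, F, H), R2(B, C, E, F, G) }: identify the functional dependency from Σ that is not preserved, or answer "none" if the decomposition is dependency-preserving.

A, G → B, H

Check A, G → B, H: no single fragment contains all of {A, B, G, H}, and the restricted closure of {A, G} across the fragments never reaches {B, H}.
D → A, F is preserved.
B → E is preserved.
C → H is preserved.
F → B is preserved.
H → D is preserved.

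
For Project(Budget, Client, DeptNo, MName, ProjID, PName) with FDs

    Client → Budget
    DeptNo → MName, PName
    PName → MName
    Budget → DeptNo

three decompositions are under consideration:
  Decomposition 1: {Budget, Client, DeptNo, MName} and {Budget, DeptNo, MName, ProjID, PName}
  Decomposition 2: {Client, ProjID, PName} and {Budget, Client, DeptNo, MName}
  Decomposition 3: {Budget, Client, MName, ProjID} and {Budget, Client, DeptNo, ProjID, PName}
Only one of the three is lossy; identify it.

Decomposition 1: common = {Budget, DeptNo, MName}, closure = {Budget, DeptNo, MName, PName} → lossy.
Decomposition 2: common = {Client}, closure = {Budget, Client, DeptNo, MName, PName} → lossless.
Decomposition 3: common = {Budget, Client, ProjID}, closure = {Budget, Client, DeptNo, MName, ProjID, PName} → lossless.

Decomposition 1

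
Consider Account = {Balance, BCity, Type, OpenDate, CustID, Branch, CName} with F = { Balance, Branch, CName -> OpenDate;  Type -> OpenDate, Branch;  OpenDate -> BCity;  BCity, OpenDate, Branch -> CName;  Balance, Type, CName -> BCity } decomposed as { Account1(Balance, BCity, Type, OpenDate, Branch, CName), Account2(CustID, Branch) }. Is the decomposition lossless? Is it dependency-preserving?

lossy but dependency-preserving

Lossless test: (Branch)⁺ = {Branch}, which is a superkey of neither fragment — lossy.
Dependency preservation: every FD's attributes lie within a single fragment, so each can be enforced locally — preserved.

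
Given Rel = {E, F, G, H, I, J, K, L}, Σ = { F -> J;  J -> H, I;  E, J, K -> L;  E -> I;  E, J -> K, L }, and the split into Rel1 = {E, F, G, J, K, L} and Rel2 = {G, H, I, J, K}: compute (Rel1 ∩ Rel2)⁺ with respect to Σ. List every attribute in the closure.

G, H, I, J, K

Rel1 ∩ Rel2 = {G, J, K}.
J → H, I applies, adding H, I
Closure: {G, H, I, J, K}.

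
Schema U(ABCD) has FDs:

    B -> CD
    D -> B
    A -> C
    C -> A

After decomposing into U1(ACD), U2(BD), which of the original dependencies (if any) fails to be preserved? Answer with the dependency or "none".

none

B → CD: restricted closure across fragments reaches CD.
D → B lies within U2.
A → C lies within U1.
C → A lies within U1.
Every dependency is enforceable on the fragments, so the decomposition is dependency-preserving.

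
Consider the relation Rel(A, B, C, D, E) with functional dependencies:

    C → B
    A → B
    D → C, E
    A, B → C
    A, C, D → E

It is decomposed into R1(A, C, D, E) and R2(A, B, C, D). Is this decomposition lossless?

Yes

Common attributes: R1 ∩ R2 = {A, C, D}.
Closure of {A, C, D}: C → B applies, adding B; D → C, E applies, adding E. So (A, C, D)⁺ = {A, B, C, D, E}.
This closure contains every attribute of R1, so R1 ∩ R2 → R1. The join is lossless.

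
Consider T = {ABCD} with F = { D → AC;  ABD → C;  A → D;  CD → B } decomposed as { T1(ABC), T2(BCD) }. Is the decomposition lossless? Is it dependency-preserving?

Lossless test: (BC)⁺ = {BC}, which is a superkey of neither fragment — lossy.
Dependency preservation: the restricted closure of {D} across the fragments never reaches {AC}, so D → AC cannot be enforced without a join — not preserved.

lossy and not dependency-preserving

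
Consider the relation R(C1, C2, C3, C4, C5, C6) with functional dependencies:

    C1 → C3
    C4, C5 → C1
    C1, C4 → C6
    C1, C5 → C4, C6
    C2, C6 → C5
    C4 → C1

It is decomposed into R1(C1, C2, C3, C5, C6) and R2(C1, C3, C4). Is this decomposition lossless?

Common attributes: R1 ∩ R2 = {C1, C3}.
No dependency enlarges {C1, C3}, so (C1, C3)⁺ = {C1, C3}.
The closure contains neither all of R1 = {C1, C2, C3, C5, C6} nor all of R2 = {C1, C3, C4}, so the common attributes are not a superkey of either fragment. The join is lossy.

No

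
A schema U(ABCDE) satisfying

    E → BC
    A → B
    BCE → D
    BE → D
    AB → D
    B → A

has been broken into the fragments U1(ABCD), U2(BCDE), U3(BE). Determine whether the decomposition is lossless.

Chase test. Columns are ABCDE; row i has aⱼ where attribute j ∈ Ui, else bᵢⱼ.
Initial tableau (one row per fragment):
  row 1: a1 a2 a3 a4 b15
  row 2: b21 a2 a3 a4 a5
  row 3: b31 a2 b33 b34 a5
Rows 2 and 3 agree on E; apply E→BC and equate their BC entries.
Rows 2 and 3 agree on BCE; apply BCE→D and equate their D entries.
Rows 1 and 2 agree on B; apply B→A and equate their A entries.
Rows 1 and 3 agree on B; apply B→A and equate their A entries.
Row 2 is now all distinguished symbols — the join is lossless.

Yes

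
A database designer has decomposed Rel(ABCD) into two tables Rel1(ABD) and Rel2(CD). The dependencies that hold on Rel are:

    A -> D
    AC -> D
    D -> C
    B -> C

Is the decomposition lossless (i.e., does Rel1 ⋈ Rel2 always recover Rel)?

Common attributes: Rel1 ∩ Rel2 = {D}.
Closure of {D}: D → C applies, adding C. So (D)⁺ = {CD}.
This closure contains every attribute of Rel2, so Rel1 ∩ Rel2 → Rel2. The join is lossless.

Yes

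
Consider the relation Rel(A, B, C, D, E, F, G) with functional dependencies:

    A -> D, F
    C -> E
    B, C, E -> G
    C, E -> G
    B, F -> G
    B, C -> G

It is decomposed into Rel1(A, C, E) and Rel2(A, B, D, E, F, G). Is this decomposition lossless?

Common attributes: Rel1 ∩ Rel2 = {A, E}.
Closure of {A, E}: A → D, F applies, adding D, F. So (A, E)⁺ = {A, D, E, F}.
The closure contains neither all of Rel1 = {A, C, E} nor all of Rel2 = {A, B, D, E, F, G}, so the common attributes are not a superkey of either fragment. The join is lossy.

No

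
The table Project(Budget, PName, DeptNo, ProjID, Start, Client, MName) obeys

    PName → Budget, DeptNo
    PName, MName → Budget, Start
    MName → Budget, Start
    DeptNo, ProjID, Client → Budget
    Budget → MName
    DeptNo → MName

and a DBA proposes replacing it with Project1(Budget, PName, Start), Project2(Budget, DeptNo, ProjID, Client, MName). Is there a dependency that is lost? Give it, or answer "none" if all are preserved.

Check PName → Budget, DeptNo: no single fragment contains all of {Budget, PName, DeptNo}, and the restricted closure of {PName} across the fragments never reaches {Budget, DeptNo}.
PName, MName → Budget, Start is preserved.
MName → Budget, Start is preserved.
DeptNo, ProjID, Client → Budget is preserved.
Budget → MName is preserved.
DeptNo → MName is preserved.

PName → Budget, DeptNo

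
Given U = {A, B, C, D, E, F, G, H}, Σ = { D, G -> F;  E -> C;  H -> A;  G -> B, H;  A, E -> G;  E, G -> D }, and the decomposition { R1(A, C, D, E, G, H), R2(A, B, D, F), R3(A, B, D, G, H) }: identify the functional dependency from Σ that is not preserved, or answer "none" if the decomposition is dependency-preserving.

D, G -> F

Check D, G → F: no single fragment contains all of {D, F, G}, and the restricted closure of {D, G} across the fragments never reaches {F}.
E → C is preserved.
H → A is preserved.
G → B, H is preserved.
A, E → G is preserved.
E, G → D is preserved.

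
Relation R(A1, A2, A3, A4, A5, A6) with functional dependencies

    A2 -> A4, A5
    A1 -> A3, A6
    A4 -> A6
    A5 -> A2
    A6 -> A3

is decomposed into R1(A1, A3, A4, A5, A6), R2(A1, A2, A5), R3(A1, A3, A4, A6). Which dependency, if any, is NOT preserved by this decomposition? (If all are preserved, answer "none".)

none

A2 → A4, A5: restricted closure across fragments reaches A4, A5.
A1 → A3, A6 lies within R1.
A4 → A6 lies within R1.
A5 → A2 lies within R2.
A6 → A3 lies within R1.
Every dependency is enforceable on the fragments, so the decomposition is dependency-preserving.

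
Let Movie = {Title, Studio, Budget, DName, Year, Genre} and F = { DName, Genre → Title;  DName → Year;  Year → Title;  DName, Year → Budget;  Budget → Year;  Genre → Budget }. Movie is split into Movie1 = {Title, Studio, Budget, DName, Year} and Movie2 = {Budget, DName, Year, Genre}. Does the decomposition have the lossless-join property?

No

Common attributes: Movie1 ∩ Movie2 = {Budget, DName, Year}.
Closure of {Budget, DName, Year}: Year → Title applies, adding Title. So (Budget, DName, Year)⁺ = {Title, Budget, DName, Year}.
The closure contains neither all of Movie1 = {Title, Studio, Budget, DName, Year} nor all of Movie2 = {Budget, DName, Year, Genre}, so the common attributes are not a superkey of either fragment. The join is lossy.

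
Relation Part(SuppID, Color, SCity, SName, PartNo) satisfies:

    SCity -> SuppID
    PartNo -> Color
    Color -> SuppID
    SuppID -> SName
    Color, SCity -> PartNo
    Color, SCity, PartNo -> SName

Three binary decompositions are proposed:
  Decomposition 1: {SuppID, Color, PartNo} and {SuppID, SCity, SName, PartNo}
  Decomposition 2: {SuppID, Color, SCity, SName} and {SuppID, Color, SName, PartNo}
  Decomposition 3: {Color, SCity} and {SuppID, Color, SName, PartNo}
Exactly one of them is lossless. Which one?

Decomposition 1: common = {SuppID, PartNo}, closure = {SuppID, Color, SName, PartNo} → lossless.
Decomposition 2: common = {SuppID, Color, SName}, closure = {SuppID, Color, SName} → lossy.
Decomposition 3: common = {Color}, closure = {SuppID, Color, SName} → lossy.

Decomposition 1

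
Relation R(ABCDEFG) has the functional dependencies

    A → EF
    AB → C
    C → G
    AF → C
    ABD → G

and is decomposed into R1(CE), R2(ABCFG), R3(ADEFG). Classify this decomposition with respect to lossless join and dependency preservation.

lossy but dependency-preserving

Lossless test (chase): Rows 2 and 3 agree on A; apply A→EF and equate their EF entries. Rows 1 and 2 agree on C; apply C→G and equate their G entries. Rows 2 and 3 agree on AF; apply AF→C and equate their C entries. No row becomes fully distinguished — the join is lossy.
Dependency preservation: ABD → G is not contained in any single fragment, but the restricted closure of its left-hand side across the fragments still reaches the right-hand side; the remaining FDs each lie inside some fragment. All dependencies are preserved.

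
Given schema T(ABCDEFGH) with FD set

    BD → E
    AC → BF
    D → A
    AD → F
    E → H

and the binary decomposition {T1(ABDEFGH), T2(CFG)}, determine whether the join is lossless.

Common attributes: T1 ∩ T2 = {FG}.
No dependency enlarges {FG}, so (FG)⁺ = {FG}.
The closure contains neither all of T1 = {ABDEFGH} nor all of T2 = {CFG}, so the common attributes are not a superkey of either fragment. The join is lossy.

No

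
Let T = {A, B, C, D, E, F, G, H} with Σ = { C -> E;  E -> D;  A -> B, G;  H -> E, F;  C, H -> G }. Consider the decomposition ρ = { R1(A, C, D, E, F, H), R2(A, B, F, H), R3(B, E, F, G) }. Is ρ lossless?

No

Chase test. Columns are A, B, C, D, E, F, G, H; row i has aⱼ where attribute j ∈ Ri, else bᵢⱼ.
Initial tableau (one row per fragment):
  row 1: a1 b12 a3 a4 a5 a6 b17 a8
  row 2: a1 a2 b23 b24 b25 a6 b27 a8
  row 3: b31 a2 b33 b34 a5 a6 a7 b38
Rows 1 and 3 agree on E; apply E→D and equate their D entries.
Rows 1 and 2 agree on A; apply A→B, G and equate their B, G entries.
Rows 1 and 2 agree on H; apply H→E, F and equate their E, F entries.
Rows 1 and 2 agree on E; apply E→D and equate their D entries.
No row becomes fully distinguished — the join is lossy.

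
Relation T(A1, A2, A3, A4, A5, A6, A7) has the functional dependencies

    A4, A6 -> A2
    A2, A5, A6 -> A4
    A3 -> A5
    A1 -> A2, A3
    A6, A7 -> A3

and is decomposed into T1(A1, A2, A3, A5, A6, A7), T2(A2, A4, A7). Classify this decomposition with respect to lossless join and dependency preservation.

lossy and not dependency-preserving

Lossless test: (A2, A7)⁺ = {A2, A7}, which is a superkey of neither fragment — lossy.
Dependency preservation: the restricted closure of {A4, A6} across the fragments never reaches {A2}, so A4, A6 → A2 cannot be enforced without a join — not preserved.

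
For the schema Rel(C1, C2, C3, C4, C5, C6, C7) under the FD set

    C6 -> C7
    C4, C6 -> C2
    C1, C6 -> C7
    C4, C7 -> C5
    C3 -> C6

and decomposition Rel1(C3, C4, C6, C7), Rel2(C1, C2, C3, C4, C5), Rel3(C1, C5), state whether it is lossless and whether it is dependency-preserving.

lossless but not dependency-preserving

Lossless test (chase): Rows 1 and 2 agree on C3; apply C3→C6 and equate their C6 entries. Rows 1 and 2 agree on C6; apply C6→C7 and equate their C7 entries. Rows 1 and 2 agree on C4, C6; apply C4, C6→C2 and equate their C2 entries. Rows 1 and 2 agree on C4, C7; apply C4, C7→C5 and equate their C5 entries. Row 2 is now all distinguished symbols — the join is lossless.
Dependency preservation: the restricted closure of {C4, C6} across the fragments never reaches {C2}, so C4, C6 → C2 cannot be enforced without a join — not preserved.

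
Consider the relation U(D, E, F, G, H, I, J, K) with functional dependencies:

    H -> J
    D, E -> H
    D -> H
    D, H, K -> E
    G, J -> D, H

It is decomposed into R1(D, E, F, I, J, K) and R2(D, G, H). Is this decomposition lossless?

Common attributes: R1 ∩ R2 = {D}.
Closure of {D}: D → H applies, adding H; H → J applies, adding J. So (D)⁺ = {D, H, J}.
The closure contains neither all of R1 = {D, E, F, I, J, K} nor all of R2 = {D, G, H}, so the common attributes are not a superkey of either fragment. The join is lossy.

No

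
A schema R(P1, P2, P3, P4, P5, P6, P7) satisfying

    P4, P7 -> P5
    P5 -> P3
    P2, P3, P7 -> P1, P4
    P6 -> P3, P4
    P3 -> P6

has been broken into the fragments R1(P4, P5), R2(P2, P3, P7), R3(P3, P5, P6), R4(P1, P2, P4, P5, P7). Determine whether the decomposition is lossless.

Yes

Chase test. Columns are P1, P2, P3, P4, P5, P6, P7; row i has aⱼ where attribute j ∈ Ri, else bᵢⱼ.
Initial tableau (one row per fragment):
  row 1: b11 b12 b13 a4 a5 b16 b17
  row 2: b21 a2 a3 b24 b25 b26 a7
  row 3: b31 b32 a3 b34 a5 a6 b37
  row 4: a1 a2 b43 a4 a5 b46 a7
Rows 1 and 3 agree on P5; apply P5→P3 and equate their P3 entries.
Rows 1 and 4 agree on P5; apply P5→P3 and equate their P3 entries.
Rows 2 and 4 agree on P2, P3, P7; apply P2, P3, P7→P1, P4 and equate their P1, P4 entries.
Rows 1 and 2 agree on P3; apply P3→P6 and equate their P6 entries.
Rows 1 and 3 agree on P3; apply P3→P6 and equate their P6 entries.
Rows 1 and 4 agree on P3; apply P3→P6 and equate their P6 entries.
Rows 2 and 4 agree on P4, P7; apply P4, P7→P5 and equate their P5 entries.
Rows 1 and 3 agree on P6; apply P6→P3, P4 and equate their P3, P4 entries.
Row 2 is now all distinguished symbols — the join is lossless.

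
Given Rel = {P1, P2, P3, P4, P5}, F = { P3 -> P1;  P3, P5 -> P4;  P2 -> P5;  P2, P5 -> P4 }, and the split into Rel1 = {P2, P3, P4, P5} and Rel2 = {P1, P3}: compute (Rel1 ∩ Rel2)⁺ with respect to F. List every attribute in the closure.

Rel1 ∩ Rel2 = {P3}.
P3 → P1 applies, adding P1
Closure: {P1, P3}.

P1, P3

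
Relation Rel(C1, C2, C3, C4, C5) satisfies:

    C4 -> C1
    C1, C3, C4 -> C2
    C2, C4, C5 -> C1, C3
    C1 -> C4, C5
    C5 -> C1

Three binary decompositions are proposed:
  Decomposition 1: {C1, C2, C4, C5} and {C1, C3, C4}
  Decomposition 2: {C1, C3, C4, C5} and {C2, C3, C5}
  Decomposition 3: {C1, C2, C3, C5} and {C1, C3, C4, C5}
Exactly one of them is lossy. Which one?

Decomposition 1

Decomposition 1: common = {C1, C4}, closure = {C1, C4, C5} → lossy.
Decomposition 2: common = {C3, C5}, closure = {C1, C2, C3, C4, C5} → lossless.
Decomposition 3: common = {C1, C3, C5}, closure = {C1, C2, C3, C4, C5} → lossless.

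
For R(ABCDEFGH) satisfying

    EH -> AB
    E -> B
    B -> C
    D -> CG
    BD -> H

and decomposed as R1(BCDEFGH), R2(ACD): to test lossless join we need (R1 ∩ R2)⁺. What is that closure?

CDG

R1 ∩ R2 = {CD}.
D → CG applies, adding G
Closure: {CDG}.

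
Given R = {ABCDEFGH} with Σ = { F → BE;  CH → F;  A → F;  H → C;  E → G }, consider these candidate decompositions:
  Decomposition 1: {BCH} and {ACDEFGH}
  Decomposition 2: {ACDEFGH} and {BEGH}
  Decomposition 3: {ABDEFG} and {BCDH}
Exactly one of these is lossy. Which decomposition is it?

Decomposition 3

Decomposition 1: common = {CH}, closure = {BCEFGH} → lossless.
Decomposition 2: common = {EGH}, closure = {BCEFGH} → lossless.
Decomposition 3: common = {BD}, closure = {BD} → lossy.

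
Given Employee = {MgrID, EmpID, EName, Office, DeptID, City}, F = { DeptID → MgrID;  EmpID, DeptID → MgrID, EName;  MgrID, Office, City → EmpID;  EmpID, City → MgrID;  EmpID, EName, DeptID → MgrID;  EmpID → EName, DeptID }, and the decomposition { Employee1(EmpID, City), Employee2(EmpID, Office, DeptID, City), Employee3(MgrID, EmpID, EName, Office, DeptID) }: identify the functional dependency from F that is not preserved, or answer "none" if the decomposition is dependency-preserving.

Check MgrID, Office, City → EmpID: no single fragment contains all of {MgrID, EmpID, Office, City}, and the restricted closure of {MgrID, Office, City} across the fragments never reaches {EmpID}.
DeptID → MgrID is preserved.
EmpID, DeptID → MgrID, EName is preserved.
EmpID, City → MgrID is preserved.
EmpID, EName, DeptID → MgrID is preserved.
EmpID → EName, DeptID is preserved.

MgrID, Office, City → EmpID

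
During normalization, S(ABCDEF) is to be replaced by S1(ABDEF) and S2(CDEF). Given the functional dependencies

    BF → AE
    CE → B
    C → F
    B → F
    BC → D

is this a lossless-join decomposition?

Common attributes: S1 ∩ S2 = {DEF}.
No dependency enlarges {DEF}, so (DEF)⁺ = {DEF}.
The closure contains neither all of S1 = {ABDEF} nor all of S2 = {CDEF}, so the common attributes are not a superkey of either fragment. The join is lossy.

No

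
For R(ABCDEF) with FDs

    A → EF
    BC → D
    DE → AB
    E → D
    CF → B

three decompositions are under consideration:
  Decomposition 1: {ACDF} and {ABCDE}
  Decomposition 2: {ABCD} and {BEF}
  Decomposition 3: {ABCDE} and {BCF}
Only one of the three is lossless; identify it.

Decomposition 1: common = {ACD}, closure = {ABCDEF} → lossless.
Decomposition 2: common = {B}, closure = {B} → lossy.
Decomposition 3: common = {BC}, closure = {BCD} → lossy.

Decomposition 1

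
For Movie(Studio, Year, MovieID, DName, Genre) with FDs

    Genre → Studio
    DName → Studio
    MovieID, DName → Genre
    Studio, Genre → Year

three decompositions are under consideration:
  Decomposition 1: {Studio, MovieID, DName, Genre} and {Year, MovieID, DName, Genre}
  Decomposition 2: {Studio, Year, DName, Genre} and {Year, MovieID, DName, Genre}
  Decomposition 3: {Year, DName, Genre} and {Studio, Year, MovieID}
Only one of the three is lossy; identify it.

Decomposition 3

Decomposition 1: common = {MovieID, DName, Genre}, closure = {Studio, Year, MovieID, DName, Genre} → lossless.
Decomposition 2: common = {Year, DName, Genre}, closure = {Studio, Year, DName, Genre} → lossless.
Decomposition 3: common = {Year}, closure = {Year} → lossy.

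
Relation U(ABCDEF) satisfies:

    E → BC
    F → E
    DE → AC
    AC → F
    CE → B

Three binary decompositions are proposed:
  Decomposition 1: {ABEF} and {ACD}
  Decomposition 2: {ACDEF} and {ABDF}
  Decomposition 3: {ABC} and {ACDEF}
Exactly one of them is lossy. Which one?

Decomposition 1

Decomposition 1: common = {A}, closure = {A} → lossy.
Decomposition 2: common = {ADF}, closure = {ABCDEF} → lossless.
Decomposition 3: common = {AC}, closure = {ABCEF} → lossless.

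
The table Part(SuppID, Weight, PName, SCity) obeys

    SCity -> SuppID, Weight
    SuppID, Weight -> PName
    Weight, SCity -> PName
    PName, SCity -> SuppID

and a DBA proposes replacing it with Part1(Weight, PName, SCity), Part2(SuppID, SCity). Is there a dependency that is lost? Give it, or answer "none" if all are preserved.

Check SuppID, Weight → PName: no single fragment contains all of {SuppID, Weight, PName}, and the restricted closure of {SuppID, Weight} across the fragments never reaches {PName}.
SCity → SuppID, Weight is preserved.
Weight, SCity → PName is preserved.
PName, SCity → SuppID is preserved.

SuppID, Weight -> PName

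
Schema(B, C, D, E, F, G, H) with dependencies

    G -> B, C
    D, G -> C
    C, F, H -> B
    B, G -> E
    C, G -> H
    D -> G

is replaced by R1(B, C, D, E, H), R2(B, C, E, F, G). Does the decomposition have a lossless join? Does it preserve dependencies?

Lossless test: (B, C, E)⁺ = {B, C, E}, which is a superkey of neither fragment — lossy.
Dependency preservation: the restricted closure of {C, F, H} across the fragments never reaches {B}, so C, F, H → B cannot be enforced without a join — not preserved.

lossy and not dependency-preserving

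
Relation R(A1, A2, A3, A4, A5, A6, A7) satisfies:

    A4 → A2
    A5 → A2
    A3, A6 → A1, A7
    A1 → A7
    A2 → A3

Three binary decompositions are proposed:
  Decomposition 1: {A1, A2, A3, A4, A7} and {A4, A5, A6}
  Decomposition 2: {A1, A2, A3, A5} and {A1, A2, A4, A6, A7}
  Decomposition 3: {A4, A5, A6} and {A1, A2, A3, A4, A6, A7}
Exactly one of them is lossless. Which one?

Decomposition 3

Decomposition 1: common = {A4}, closure = {A2, A3, A4} → lossy.
Decomposition 2: common = {A1, A2}, closure = {A1, A2, A3, A7} → lossy.
Decomposition 3: common = {A4, A6}, closure = {A1, A2, A3, A4, A6, A7} → lossless.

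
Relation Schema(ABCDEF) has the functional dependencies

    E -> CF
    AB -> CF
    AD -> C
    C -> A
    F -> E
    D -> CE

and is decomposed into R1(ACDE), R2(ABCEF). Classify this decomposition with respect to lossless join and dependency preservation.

Lossless test: (ACE)⁺ = {ACEF}, which is a superkey of neither fragment — lossy.
Dependency preservation: every FD's attributes lie within a single fragment, so each can be enforced locally — preserved.

lossy but dependency-preserving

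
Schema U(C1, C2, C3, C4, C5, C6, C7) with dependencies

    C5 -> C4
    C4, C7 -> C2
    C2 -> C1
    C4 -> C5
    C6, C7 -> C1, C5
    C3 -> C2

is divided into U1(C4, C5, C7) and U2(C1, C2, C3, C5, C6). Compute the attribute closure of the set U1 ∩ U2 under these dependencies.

C4, C5

U1 ∩ U2 = {C5}.
C5 → C4 applies, adding C4
Closure: {C4, C5}.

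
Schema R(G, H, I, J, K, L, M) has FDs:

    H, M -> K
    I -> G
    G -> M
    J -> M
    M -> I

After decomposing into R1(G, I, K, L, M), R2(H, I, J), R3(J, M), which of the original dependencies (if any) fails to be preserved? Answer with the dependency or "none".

H, M -> K

Check H, M → K: no single fragment contains all of {H, K, M}, and the restricted closure of {H, M} across the fragments never reaches {K}.
I → G is preserved.
G → M is preserved.
J → M is preserved.
M → I is preserved.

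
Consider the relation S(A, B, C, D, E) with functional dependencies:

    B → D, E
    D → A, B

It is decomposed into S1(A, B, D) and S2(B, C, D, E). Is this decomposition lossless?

Yes

Common attributes: S1 ∩ S2 = {B, D}.
Closure of {B, D}: B → D, E applies, adding E; D → A, B applies, adding A. So (B, D)⁺ = {A, B, D, E}.
This closure contains every attribute of S1, so S1 ∩ S2 → S1. The join is lossless.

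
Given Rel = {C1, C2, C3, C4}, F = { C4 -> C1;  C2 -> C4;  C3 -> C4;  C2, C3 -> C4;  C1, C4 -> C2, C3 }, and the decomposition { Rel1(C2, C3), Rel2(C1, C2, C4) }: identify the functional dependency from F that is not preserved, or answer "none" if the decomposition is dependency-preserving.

C4 → C1 lies within Rel2.
C2 → C4 lies within Rel2.
C3 → C4: restricted closure across fragments reaches C4.
C2, C3 → C4: restricted closure across fragments reaches C4.
C1, C4 → C2, C3: restricted closure across fragments reaches C2, C3.
Every dependency is enforceable on the fragments, so the decomposition is dependency-preserving.

none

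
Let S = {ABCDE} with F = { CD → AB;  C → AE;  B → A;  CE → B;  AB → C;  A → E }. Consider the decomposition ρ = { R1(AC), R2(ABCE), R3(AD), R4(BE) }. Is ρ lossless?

Chase test. Columns are ABCDE; row i has aⱼ where attribute j ∈ Ri, else bᵢⱼ.
Initial tableau (one row per fragment):
  row 1: a1 b12 a3 b14 b15
  row 2: a1 a2 a3 b24 a5
  row 3: a1 b32 b33 a4 b35
  row 4: b41 a2 b43 b44 a5
Rows 1 and 2 agree on C; apply C→AE and equate their AE entries.
Rows 2 and 4 agree on B; apply B→A and equate their A entries.
Rows 1 and 2 agree on CE; apply CE→B and equate their B entries.
Rows 1 and 4 agree on AB; apply AB→C and equate their C entries.
Rows 1 and 3 agree on A; apply A→E and equate their E entries.
No row becomes fully distinguished — the join is lossy.

No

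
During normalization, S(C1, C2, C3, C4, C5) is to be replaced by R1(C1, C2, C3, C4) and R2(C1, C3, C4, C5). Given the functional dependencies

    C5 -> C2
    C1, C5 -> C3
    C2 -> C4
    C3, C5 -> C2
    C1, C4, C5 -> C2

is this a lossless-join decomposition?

Common attributes: R1 ∩ R2 = {C1, C3, C4}.
No dependency enlarges {C1, C3, C4}, so (C1, C3, C4)⁺ = {C1, C3, C4}.
The closure contains neither all of R1 = {C1, C2, C3, C4} nor all of R2 = {C1, C3, C4, C5}, so the common attributes are not a superkey of either fragment. The join is lossy.

No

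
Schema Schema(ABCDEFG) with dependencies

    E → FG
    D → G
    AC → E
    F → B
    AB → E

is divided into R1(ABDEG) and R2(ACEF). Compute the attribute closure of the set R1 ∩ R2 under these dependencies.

R1 ∩ R2 = {AE}.
E → FG applies, adding FG
F → B applies, adding B
Closure: {ABEFG}.

ABEFG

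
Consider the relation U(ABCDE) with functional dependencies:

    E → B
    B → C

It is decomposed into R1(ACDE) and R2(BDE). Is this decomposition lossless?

Common attributes: R1 ∩ R2 = {DE}.
Closure of {DE}: E → B applies, adding B; B → C applies, adding C. So (DE)⁺ = {BCDE}.
This closure contains every attribute of R2, so R1 ∩ R2 → R2. The join is lossless.

Yes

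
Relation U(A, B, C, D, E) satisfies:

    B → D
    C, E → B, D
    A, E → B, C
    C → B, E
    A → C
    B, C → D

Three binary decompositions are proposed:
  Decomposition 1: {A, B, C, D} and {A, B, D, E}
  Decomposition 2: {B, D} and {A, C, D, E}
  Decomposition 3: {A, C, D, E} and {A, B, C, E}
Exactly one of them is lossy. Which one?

Decomposition 2

Decomposition 1: common = {A, B, D}, closure = {A, B, C, D, E} → lossless.
Decomposition 2: common = {D}, closure = {D} → lossy.
Decomposition 3: common = {A, C, E}, closure = {A, B, C, D, E} → lossless.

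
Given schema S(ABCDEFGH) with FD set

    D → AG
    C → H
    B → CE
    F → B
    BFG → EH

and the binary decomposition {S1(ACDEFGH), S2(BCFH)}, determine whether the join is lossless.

Common attributes: S1 ∩ S2 = {CFH}.
Closure of {CFH}: F → B applies, adding B; B → CE applies, adding E. So (CFH)⁺ = {BCEFH}.
This closure contains every attribute of S2, so S1 ∩ S2 → S2. The join is lossless.

Yes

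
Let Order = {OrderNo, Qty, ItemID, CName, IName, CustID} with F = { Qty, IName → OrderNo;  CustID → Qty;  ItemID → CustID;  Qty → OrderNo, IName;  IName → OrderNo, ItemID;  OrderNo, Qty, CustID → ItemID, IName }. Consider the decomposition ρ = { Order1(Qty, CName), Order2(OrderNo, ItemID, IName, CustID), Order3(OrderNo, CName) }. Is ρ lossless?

No

Chase test. Columns are OrderNo, Qty, ItemID, CName, IName, CustID; row i has aⱼ where attribute j ∈ Orderi, else bᵢⱼ.
Initial tableau (one row per fragment):
  row 1: b11 a2 b13 a4 b15 b16
  row 2: a1 b22 a3 b24 a5 a6
  row 3: a1 b32 b33 a4 b35 b36
No row becomes fully distinguished — the join is lossy.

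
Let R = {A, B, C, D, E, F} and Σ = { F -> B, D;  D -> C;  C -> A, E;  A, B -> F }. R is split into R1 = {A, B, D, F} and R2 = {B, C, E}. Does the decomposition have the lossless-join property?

No

Common attributes: R1 ∩ R2 = {B}.
No dependency enlarges {B}, so (B)⁺ = {B}.
The closure contains neither all of R1 = {A, B, D, F} nor all of R2 = {B, C, E}, so the common attributes are not a superkey of either fragment. The join is lossy.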